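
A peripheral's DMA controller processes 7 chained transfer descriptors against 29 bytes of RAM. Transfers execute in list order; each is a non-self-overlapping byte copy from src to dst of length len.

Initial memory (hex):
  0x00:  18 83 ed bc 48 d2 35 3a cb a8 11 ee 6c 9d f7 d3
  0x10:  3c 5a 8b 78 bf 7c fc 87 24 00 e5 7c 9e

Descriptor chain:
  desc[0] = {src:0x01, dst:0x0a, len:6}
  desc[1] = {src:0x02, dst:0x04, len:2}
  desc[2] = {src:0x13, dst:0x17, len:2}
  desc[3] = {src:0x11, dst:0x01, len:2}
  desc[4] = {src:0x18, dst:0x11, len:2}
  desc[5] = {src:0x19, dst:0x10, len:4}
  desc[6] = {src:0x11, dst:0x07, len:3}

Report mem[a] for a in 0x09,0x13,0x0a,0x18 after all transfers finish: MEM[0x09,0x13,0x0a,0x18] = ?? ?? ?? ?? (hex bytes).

MEM[0x09,0x13,0x0a,0x18] = 9e 9e 83 bf

D0: mem[0x0a..0x0f] <- [83 ed bc 48 d2 35]
D1: mem[0x04..0x05] <- [ed bc]
D2: mem[0x17..0x18] <- [78 bf]
D3: mem[0x01..0x02] <- [5a 8b]
D4: mem[0x11..0x12] <- [bf 00]
D5: mem[0x10..0x13] <- [00 e5 7c 9e]
D6: mem[0x07..0x09] <- [e5 7c 9e]
query mem[0x09]=0x9e, mem[0x13]=0x9e, mem[0x0a]=0x83, mem[0x18]=0xbf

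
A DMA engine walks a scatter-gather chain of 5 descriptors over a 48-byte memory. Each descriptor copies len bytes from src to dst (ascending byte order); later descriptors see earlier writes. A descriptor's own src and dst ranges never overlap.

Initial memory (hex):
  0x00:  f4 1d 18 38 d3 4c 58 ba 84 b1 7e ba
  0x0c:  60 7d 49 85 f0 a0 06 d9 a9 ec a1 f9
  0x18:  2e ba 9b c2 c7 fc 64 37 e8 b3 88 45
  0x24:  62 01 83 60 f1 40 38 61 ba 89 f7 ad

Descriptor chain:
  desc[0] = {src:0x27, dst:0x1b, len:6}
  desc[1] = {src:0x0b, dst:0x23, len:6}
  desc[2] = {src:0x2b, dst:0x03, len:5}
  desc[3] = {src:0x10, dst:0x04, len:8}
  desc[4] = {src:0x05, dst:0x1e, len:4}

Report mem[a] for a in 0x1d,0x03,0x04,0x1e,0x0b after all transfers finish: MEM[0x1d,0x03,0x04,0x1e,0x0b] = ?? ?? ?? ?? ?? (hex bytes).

D0: mem[0x1b..0x20] <- [60 f1 40 38 61 ba]
D1: mem[0x23..0x28] <- [ba 60 7d 49 85 f0]
D2: mem[0x03..0x07] <- [61 ba 89 f7 ad]
D3: mem[0x04..0x0b] <- [f0 a0 06 d9 a9 ec a1 f9]
D4: mem[0x1e..0x21] <- [a0 06 d9 a9]
query mem[0x1d]=0x40, mem[0x03]=0x61, mem[0x04]=0xf0, mem[0x1e]=0xa0, mem[0x0b]=0xf9

MEM[0x1d,0x03,0x04,0x1e,0x0b] = 40 61 f0 a0 f9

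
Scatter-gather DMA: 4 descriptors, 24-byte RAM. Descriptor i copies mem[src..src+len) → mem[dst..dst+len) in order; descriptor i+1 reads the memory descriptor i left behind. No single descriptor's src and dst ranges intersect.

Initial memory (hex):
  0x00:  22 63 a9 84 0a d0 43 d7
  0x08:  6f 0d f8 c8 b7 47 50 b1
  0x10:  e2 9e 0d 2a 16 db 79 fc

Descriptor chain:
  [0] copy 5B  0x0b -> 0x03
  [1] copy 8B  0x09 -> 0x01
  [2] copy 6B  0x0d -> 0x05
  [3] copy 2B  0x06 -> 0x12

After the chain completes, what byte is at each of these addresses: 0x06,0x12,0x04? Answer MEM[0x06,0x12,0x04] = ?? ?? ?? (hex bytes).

MEM[0x06,0x12,0x04] = 50 50 b7

#0 dst[0x03+5] := {0xc8,0xb7,0x47,0x50,0xb1}
#1 dst[0x01+8] := {0x0d,0xf8,0xc8,0xb7,0x47,0x50,0xb1,0xe2}
#2 dst[0x05+6] := {0x47,0x50,0xb1,0xe2,0x9e,0x0d}
#3 dst[0x12+2] := {0x50,0xb1}
query mem[0x06]=0x50, mem[0x12]=0x50, mem[0x04]=0xb7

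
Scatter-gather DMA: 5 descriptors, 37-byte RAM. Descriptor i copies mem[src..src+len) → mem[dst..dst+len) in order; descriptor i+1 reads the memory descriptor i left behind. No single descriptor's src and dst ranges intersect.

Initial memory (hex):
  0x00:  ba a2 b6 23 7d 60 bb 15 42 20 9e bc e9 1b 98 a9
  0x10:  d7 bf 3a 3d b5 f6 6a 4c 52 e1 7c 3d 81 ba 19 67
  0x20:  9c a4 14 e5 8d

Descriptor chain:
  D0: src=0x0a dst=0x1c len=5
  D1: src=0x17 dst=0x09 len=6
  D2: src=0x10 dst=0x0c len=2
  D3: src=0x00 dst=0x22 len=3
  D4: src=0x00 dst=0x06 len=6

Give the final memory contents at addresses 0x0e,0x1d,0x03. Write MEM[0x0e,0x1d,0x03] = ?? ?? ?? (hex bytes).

#0 dst[0x1c+5] := {0x9e,0xbc,0xe9,0x1b,0x98}
#1 dst[0x09+6] := {0x4c,0x52,0xe1,0x7c,0x3d,0x9e}
#2 dst[0x0c+2] := {0xd7,0xbf}
#3 dst[0x22+3] := {0xba,0xa2,0xb6}
#4 dst[0x06+6] := {0xba,0xa2,0xb6,0x23,0x7d,0x60}
query mem[0x0e]=0x9e, mem[0x1d]=0xbc, mem[0x03]=0x23

MEM[0x0e,0x1d,0x03] = 9e bc 23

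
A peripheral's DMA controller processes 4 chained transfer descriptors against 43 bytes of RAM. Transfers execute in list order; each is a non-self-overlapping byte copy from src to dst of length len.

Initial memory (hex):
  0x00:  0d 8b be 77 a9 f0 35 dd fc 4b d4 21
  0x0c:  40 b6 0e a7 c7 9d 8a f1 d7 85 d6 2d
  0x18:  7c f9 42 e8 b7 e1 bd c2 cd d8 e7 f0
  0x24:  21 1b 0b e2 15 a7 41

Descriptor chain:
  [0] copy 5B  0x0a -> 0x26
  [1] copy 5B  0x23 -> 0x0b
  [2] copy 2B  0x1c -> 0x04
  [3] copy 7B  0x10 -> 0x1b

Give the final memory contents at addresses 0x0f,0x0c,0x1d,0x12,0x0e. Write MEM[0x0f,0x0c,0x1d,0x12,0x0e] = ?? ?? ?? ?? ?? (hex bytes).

[0] 0x0a->0x26 len=5 : d4 21 40 b6 0e
[1] 0x23->0x0b len=5 : f0 21 1b d4 21
[2] 0x1c->0x04 len=2 : b7 e1
[3] 0x10->0x1b len=7 : c7 9d 8a f1 d7 85 d6
query mem[0x0f]=0x21, mem[0x0c]=0x21, mem[0x1d]=0x8a, mem[0x12]=0x8a, mem[0x0e]=0xd4

MEM[0x0f,0x0c,0x1d,0x12,0x0e] = 21 21 8a 8a d4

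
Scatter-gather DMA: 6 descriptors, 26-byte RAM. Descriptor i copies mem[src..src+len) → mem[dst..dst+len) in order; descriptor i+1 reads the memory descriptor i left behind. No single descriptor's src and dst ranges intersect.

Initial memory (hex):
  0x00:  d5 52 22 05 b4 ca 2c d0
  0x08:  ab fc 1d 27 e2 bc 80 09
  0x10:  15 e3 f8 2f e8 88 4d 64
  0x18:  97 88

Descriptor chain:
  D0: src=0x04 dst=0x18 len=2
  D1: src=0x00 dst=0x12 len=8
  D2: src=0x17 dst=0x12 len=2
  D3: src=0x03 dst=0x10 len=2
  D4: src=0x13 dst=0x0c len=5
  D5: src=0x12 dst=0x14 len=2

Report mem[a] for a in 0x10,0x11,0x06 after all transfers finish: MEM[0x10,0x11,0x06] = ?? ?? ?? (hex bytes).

MEM[0x10,0x11,0x06] = ca b4 2c

D0: mem[0x18..0x19] <- [b4 ca]
D1: mem[0x12..0x19] <- [d5 52 22 05 b4 ca 2c d0]
D2: mem[0x12..0x13] <- [ca 2c]
D3: mem[0x10..0x11] <- [05 b4]
D4: mem[0x0c..0x10] <- [2c 22 05 b4 ca]
D5: mem[0x14..0x15] <- [ca 2c]
query mem[0x10]=0xca, mem[0x11]=0xb4, mem[0x06]=0x2c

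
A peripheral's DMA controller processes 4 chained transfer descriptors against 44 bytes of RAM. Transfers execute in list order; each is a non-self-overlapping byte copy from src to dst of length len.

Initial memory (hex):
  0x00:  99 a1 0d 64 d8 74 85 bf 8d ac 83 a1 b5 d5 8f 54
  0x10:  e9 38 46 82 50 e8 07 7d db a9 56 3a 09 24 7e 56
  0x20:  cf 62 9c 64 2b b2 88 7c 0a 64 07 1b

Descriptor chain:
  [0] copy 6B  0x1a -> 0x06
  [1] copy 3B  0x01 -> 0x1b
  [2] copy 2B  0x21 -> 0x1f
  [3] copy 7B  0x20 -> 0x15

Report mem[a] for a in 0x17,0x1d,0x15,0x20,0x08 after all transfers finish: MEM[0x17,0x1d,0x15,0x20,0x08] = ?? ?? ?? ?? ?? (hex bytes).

  after D0: wrote 6B at 0x06 = 563a09247e56
  after D1: wrote 3B at 0x1b = a10d64
  after D2: wrote 2B at 0x1f = 629c
  after D3: wrote 7B at 0x15 = 9c629c642bb288
query mem[0x17]=0x9c, mem[0x1d]=0x64, mem[0x15]=0x9c, mem[0x20]=0x9c, mem[0x08]=0x09

MEM[0x17,0x1d,0x15,0x20,0x08] = 9c 64 9c 9c 09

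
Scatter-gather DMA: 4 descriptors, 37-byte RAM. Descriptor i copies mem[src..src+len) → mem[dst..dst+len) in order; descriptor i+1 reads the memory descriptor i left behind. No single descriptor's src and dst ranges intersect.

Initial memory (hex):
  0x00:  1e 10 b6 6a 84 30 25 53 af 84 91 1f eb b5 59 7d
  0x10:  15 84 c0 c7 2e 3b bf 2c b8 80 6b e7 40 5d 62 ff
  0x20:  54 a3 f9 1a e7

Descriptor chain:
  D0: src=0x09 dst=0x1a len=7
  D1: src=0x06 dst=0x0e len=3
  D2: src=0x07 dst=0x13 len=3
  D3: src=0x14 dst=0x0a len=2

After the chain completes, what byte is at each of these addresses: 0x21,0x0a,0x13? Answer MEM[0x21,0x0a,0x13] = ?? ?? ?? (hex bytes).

[0] 0x09->0x1a len=7 : 84 91 1f eb b5 59 7d
[1] 0x06->0x0e len=3 : 25 53 af
[2] 0x07->0x13 len=3 : 53 af 84
[3] 0x14->0x0a len=2 : af 84
query mem[0x21]=0xa3, mem[0x0a]=0xaf, mem[0x13]=0x53

MEM[0x21,0x0a,0x13] = a3 af 53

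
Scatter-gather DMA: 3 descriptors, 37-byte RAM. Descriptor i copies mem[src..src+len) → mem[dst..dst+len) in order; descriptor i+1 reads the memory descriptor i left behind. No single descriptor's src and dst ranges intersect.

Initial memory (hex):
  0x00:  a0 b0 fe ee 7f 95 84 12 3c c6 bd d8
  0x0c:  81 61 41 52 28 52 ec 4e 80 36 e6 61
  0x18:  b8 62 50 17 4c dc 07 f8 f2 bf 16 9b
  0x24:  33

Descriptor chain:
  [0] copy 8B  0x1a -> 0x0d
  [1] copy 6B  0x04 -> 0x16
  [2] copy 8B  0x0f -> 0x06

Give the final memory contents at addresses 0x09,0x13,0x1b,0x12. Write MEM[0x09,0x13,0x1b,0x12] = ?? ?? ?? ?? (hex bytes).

D0: mem[0x0d..0x14] <- [50 17 4c dc 07 f8 f2 bf]
D1: mem[0x16..0x1b] <- [7f 95 84 12 3c c6]
D2: mem[0x06..0x0d] <- [4c dc 07 f8 f2 bf 36 7f]
query mem[0x09]=0xf8, mem[0x13]=0xf2, mem[0x1b]=0xc6, mem[0x12]=0xf8

MEM[0x09,0x13,0x1b,0x12] = f8 f2 c6 f8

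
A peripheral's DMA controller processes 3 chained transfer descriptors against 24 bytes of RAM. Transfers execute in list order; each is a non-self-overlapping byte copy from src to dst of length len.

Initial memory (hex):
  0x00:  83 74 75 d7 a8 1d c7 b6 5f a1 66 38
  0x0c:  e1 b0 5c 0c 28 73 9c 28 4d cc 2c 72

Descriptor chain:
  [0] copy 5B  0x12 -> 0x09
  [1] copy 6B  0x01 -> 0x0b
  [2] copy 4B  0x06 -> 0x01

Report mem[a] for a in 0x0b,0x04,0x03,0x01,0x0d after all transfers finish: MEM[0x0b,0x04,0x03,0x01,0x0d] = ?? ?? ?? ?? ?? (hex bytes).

[0] 0x12->0x09 len=5 : 9c 28 4d cc 2c
[1] 0x01->0x0b len=6 : 74 75 d7 a8 1d c7
[2] 0x06->0x01 len=4 : c7 b6 5f 9c
query mem[0x0b]=0x74, mem[0x04]=0x9c, mem[0x03]=0x5f, mem[0x01]=0xc7, mem[0x0d]=0xd7

MEM[0x0b,0x04,0x03,0x01,0x0d] = 74 9c 5f c7 d7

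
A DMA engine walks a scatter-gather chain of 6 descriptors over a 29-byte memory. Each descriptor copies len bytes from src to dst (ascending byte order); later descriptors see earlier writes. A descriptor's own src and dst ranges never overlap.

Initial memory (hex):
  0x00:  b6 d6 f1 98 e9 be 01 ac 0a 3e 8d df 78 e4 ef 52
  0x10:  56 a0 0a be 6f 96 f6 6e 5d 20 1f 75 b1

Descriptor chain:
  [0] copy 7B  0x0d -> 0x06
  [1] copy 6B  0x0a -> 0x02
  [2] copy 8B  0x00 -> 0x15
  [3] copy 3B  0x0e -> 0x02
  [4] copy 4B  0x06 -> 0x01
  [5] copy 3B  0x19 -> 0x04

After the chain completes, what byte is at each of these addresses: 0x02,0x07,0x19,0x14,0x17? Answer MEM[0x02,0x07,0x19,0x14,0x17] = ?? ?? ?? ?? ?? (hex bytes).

MEM[0x02,0x07,0x19,0x14,0x17] = 52 52 be 6f a0

#0 dst[0x06+7] := {0xe4,0xef,0x52,0x56,0xa0,0x0a,0xbe}
#1 dst[0x02+6] := {0xa0,0x0a,0xbe,0xe4,0xef,0x52}
#2 dst[0x15+8] := {0xb6,0xd6,0xa0,0x0a,0xbe,0xe4,0xef,0x52}
#3 dst[0x02+3] := {0xef,0x52,0x56}
#4 dst[0x01+4] := {0xef,0x52,0x52,0x56}
#5 dst[0x04+3] := {0xbe,0xe4,0xef}
query mem[0x02]=0x52, mem[0x07]=0x52, mem[0x19]=0xbe, mem[0x14]=0x6f, mem[0x17]=0xa0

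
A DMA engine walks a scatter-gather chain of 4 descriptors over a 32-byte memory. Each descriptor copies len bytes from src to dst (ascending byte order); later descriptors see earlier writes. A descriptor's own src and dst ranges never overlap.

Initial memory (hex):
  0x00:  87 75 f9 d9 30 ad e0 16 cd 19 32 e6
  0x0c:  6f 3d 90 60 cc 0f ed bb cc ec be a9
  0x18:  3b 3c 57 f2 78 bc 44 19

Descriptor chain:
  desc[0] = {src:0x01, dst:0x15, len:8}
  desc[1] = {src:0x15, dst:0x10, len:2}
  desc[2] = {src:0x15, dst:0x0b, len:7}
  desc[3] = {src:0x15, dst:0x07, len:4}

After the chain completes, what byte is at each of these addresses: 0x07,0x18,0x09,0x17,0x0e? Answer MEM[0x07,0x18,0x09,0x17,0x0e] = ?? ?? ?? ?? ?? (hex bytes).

D0: mem[0x15..0x1c] <- [75 f9 d9 30 ad e0 16 cd]
D1: mem[0x10..0x11] <- [75 f9]
D2: mem[0x0b..0x11] <- [75 f9 d9 30 ad e0 16]
D3: mem[0x07..0x0a] <- [75 f9 d9 30]
query mem[0x07]=0x75, mem[0x18]=0x30, mem[0x09]=0xd9, mem[0x17]=0xd9, mem[0x0e]=0x30

MEM[0x07,0x18,0x09,0x17,0x0e] = 75 30 d9 d9 30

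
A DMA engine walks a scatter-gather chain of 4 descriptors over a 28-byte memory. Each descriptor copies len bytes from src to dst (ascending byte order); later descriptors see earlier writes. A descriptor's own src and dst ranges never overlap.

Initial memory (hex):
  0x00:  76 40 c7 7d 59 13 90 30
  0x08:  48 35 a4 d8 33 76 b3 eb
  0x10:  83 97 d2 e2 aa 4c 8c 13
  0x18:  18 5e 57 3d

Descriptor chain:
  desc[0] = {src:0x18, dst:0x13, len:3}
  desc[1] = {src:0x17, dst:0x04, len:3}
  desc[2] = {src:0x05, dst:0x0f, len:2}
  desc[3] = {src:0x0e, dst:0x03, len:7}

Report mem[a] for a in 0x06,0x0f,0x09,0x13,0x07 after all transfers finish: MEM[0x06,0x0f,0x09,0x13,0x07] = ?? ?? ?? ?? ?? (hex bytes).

[0] 0x18->0x13 len=3 : 18 5e 57
[1] 0x17->0x04 len=3 : 13 18 5e
[2] 0x05->0x0f len=2 : 18 5e
[3] 0x0e->0x03 len=7 : b3 18 5e 97 d2 18 5e
query mem[0x06]=0x97, mem[0x0f]=0x18, mem[0x09]=0x5e, mem[0x13]=0x18, mem[0x07]=0xd2

MEM[0x06,0x0f,0x09,0x13,0x07] = 97 18 5e 18 d2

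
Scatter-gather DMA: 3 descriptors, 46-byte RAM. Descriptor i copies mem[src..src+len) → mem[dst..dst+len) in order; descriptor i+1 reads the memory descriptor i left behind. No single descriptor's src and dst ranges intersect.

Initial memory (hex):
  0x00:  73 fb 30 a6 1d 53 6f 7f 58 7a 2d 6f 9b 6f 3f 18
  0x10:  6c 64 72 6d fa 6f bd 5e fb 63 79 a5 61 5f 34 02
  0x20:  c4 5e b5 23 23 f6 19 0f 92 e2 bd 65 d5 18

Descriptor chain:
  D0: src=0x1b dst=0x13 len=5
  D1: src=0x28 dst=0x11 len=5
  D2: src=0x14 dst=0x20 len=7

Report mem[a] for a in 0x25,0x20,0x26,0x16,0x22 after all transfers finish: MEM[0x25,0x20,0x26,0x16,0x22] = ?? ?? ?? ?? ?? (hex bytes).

MEM[0x25,0x20,0x26,0x16,0x22] = 63 65 79 34 34

  after D0: wrote 5B at 0x13 = a5615f3402
  after D1: wrote 5B at 0x11 = 92e2bd65d5
  after D2: wrote 7B at 0x20 = 65d53402fb6379
query mem[0x25]=0x63, mem[0x20]=0x65, mem[0x26]=0x79, mem[0x16]=0x34, mem[0x22]=0x34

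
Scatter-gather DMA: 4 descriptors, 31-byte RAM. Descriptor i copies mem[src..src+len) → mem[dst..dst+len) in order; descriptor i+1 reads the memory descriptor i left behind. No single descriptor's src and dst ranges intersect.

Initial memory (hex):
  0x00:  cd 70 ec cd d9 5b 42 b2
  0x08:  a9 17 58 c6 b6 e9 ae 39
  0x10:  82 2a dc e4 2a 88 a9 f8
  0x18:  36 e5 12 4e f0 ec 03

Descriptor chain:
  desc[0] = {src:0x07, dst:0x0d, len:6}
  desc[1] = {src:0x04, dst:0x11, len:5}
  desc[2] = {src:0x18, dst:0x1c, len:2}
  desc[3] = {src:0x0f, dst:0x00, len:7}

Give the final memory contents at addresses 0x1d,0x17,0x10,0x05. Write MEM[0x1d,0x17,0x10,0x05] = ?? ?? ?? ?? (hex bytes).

MEM[0x1d,0x17,0x10,0x05] = e5 f8 58 b2

  after D0: wrote 6B at 0x0d = b2a91758c6b6
  after D1: wrote 5B at 0x11 = d95b42b2a9
  after D2: wrote 2B at 0x1c = 36e5
  after D3: wrote 7B at 0x00 = 1758d95b42b2a9
query mem[0x1d]=0xe5, mem[0x17]=0xf8, mem[0x10]=0x58, mem[0x05]=0xb2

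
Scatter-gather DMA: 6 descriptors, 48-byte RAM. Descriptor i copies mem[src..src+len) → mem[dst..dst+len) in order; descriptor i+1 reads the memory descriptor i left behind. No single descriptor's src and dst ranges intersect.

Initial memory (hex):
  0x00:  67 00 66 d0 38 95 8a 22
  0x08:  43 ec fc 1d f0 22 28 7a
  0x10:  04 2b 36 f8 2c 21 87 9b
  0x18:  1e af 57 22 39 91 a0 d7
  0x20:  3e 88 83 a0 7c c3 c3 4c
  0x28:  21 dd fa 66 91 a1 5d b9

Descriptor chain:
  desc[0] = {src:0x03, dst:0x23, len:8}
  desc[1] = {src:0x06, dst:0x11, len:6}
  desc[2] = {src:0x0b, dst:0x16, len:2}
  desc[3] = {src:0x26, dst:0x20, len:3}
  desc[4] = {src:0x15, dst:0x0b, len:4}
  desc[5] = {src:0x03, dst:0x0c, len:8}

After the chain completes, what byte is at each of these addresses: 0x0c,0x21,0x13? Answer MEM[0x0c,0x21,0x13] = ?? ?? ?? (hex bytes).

D0: mem[0x23..0x2a] <- [d0 38 95 8a 22 43 ec fc]
D1: mem[0x11..0x16] <- [8a 22 43 ec fc 1d]
D2: mem[0x16..0x17] <- [1d f0]
D3: mem[0x20..0x22] <- [8a 22 43]
D4: mem[0x0b..0x0e] <- [fc 1d f0 1e]
D5: mem[0x0c..0x13] <- [d0 38 95 8a 22 43 ec fc]
query mem[0x0c]=0xd0, mem[0x21]=0x22, mem[0x13]=0xfc

MEM[0x0c,0x21,0x13] = d0 22 fc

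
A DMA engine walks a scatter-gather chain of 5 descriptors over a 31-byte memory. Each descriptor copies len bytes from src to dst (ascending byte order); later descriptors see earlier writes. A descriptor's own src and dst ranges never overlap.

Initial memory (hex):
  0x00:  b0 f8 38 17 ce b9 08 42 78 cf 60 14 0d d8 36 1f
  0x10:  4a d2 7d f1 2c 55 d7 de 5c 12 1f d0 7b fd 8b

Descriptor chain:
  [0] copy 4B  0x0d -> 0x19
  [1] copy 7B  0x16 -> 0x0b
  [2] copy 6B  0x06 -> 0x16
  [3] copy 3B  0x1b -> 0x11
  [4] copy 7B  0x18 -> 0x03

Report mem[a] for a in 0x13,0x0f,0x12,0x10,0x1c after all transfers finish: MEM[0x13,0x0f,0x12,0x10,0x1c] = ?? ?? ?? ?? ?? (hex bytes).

D0: mem[0x19..0x1c] <- [d8 36 1f 4a]
D1: mem[0x0b..0x11] <- [d7 de 5c d8 36 1f 4a]
D2: mem[0x16..0x1b] <- [08 42 78 cf 60 d7]
D3: mem[0x11..0x13] <- [d7 4a fd]
D4: mem[0x03..0x09] <- [78 cf 60 d7 4a fd 8b]
query mem[0x13]=0xfd, mem[0x0f]=0x36, mem[0x12]=0x4a, mem[0x10]=0x1f, mem[0x1c]=0x4a

MEM[0x13,0x0f,0x12,0x10,0x1c] = fd 36 4a 1f 4a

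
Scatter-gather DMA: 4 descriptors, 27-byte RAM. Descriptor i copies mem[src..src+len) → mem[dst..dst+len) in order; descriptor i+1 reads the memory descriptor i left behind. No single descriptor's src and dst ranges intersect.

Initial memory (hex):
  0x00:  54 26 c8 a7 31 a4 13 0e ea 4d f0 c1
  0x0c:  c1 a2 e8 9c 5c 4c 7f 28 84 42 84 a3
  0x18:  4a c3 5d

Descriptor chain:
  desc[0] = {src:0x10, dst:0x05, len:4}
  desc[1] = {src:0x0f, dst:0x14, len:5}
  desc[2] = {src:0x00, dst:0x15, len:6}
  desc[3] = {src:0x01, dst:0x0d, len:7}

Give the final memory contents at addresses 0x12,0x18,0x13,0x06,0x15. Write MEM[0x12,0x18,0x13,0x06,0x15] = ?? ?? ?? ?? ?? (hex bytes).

MEM[0x12,0x18,0x13,0x06,0x15] = 4c a7 7f 4c 54

D0: mem[0x05..0x08] <- [5c 4c 7f 28]
D1: mem[0x14..0x18] <- [9c 5c 4c 7f 28]
D2: mem[0x15..0x1a] <- [54 26 c8 a7 31 5c]
D3: mem[0x0d..0x13] <- [26 c8 a7 31 5c 4c 7f]
query mem[0x12]=0x4c, mem[0x18]=0xa7, mem[0x13]=0x7f, mem[0x06]=0x4c, mem[0x15]=0x54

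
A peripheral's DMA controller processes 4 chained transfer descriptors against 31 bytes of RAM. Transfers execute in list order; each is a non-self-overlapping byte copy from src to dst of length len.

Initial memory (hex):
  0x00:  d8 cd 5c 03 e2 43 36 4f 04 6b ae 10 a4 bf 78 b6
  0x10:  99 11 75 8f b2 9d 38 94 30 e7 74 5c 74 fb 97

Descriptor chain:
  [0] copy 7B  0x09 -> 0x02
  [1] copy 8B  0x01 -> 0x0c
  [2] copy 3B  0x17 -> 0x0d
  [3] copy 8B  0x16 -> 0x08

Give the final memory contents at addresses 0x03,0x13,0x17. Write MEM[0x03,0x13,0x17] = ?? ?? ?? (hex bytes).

  after D0: wrote 7B at 0x02 = 6bae10a4bf78b6
  after D1: wrote 8B at 0x0c = cd6bae10a4bf78b6
  after D2: wrote 3B at 0x0d = 9430e7
  after D3: wrote 8B at 0x08 = 389430e7745c74fb
query mem[0x03]=0xae, mem[0x13]=0xb6, mem[0x17]=0x94

MEM[0x03,0x13,0x17] = ae b6 94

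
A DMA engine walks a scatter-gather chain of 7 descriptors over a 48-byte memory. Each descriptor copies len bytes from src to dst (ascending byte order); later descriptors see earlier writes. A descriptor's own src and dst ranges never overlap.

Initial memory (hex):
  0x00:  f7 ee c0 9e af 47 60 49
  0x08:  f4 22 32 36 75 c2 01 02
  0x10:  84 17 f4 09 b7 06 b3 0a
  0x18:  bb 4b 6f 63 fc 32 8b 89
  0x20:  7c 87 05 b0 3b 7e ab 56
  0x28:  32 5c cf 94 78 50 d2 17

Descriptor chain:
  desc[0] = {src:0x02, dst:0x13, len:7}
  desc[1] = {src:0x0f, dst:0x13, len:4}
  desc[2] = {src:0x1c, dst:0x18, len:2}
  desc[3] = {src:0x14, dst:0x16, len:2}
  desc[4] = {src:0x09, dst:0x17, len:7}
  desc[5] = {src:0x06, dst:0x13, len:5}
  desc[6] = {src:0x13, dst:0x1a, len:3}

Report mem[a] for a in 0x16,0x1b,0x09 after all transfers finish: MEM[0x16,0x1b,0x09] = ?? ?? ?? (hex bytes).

D0: mem[0x13..0x19] <- [c0 9e af 47 60 49 f4]
D1: mem[0x13..0x16] <- [02 84 17 f4]
D2: mem[0x18..0x19] <- [fc 32]
D3: mem[0x16..0x17] <- [84 17]
D4: mem[0x17..0x1d] <- [22 32 36 75 c2 01 02]
D5: mem[0x13..0x17] <- [60 49 f4 22 32]
D6: mem[0x1a..0x1c] <- [60 49 f4]
query mem[0x16]=0x22, mem[0x1b]=0x49, mem[0x09]=0x22

MEM[0x16,0x1b,0x09] = 22 49 22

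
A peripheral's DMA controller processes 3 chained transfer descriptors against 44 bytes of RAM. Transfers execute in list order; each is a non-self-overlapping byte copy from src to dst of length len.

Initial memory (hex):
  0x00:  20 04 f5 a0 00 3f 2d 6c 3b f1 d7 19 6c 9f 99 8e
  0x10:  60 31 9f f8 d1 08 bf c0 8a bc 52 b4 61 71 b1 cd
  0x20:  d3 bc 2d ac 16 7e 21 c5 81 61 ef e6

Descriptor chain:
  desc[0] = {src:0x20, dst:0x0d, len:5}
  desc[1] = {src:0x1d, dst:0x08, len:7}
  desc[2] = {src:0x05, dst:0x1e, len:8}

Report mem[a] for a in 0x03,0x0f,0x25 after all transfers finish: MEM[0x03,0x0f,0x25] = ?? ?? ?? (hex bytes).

#0 dst[0x0d+5] := {0xd3,0xbc,0x2d,0xac,0x16}
#1 dst[0x08+7] := {0x71,0xb1,0xcd,0xd3,0xbc,0x2d,0xac}
#2 dst[0x1e+8] := {0x3f,0x2d,0x6c,0x71,0xb1,0xcd,0xd3,0xbc}
query mem[0x03]=0xa0, mem[0x0f]=0x2d, mem[0x25]=0xbc

MEM[0x03,0x0f,0x25] = a0 2d bc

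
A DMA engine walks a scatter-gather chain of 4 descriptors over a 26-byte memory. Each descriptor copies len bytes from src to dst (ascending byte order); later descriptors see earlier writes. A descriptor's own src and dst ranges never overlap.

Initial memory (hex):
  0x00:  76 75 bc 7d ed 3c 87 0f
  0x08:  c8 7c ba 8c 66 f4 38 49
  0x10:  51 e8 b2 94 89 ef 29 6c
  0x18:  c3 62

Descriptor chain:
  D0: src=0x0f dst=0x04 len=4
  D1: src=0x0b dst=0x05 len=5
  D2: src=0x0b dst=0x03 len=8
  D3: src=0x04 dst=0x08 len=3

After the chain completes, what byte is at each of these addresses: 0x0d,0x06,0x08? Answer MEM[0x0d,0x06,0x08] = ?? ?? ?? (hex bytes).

#0 dst[0x04+4] := {0x49,0x51,0xe8,0xb2}
#1 dst[0x05+5] := {0x8c,0x66,0xf4,0x38,0x49}
#2 dst[0x03+8] := {0x8c,0x66,0xf4,0x38,0x49,0x51,0xe8,0xb2}
#3 dst[0x08+3] := {0x66,0xf4,0x38}
query mem[0x0d]=0xf4, mem[0x06]=0x38, mem[0x08]=0x66

MEM[0x0d,0x06,0x08] = f4 38 66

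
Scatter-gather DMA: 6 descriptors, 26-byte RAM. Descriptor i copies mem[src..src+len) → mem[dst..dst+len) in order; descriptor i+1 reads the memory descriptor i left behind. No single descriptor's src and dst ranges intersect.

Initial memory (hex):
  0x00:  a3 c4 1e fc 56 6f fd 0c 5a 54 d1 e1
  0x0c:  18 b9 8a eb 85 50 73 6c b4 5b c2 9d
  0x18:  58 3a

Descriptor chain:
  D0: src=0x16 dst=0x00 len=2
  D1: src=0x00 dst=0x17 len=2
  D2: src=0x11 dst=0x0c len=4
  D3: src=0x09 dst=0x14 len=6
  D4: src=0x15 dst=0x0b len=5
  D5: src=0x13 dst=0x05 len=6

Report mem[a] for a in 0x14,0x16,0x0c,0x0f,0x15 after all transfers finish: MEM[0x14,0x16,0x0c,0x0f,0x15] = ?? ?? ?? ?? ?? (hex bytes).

MEM[0x14,0x16,0x0c,0x0f,0x15] = 54 e1 e1 6c d1

#0 dst[0x00+2] := {0xc2,0x9d}
#1 dst[0x17+2] := {0xc2,0x9d}
#2 dst[0x0c+4] := {0x50,0x73,0x6c,0xb4}
#3 dst[0x14+6] := {0x54,0xd1,0xe1,0x50,0x73,0x6c}
#4 dst[0x0b+5] := {0xd1,0xe1,0x50,0x73,0x6c}
#5 dst[0x05+6] := {0x6c,0x54,0xd1,0xe1,0x50,0x73}
query mem[0x14]=0x54, mem[0x16]=0xe1, mem[0x0c]=0xe1, mem[0x0f]=0x6c, mem[0x15]=0xd1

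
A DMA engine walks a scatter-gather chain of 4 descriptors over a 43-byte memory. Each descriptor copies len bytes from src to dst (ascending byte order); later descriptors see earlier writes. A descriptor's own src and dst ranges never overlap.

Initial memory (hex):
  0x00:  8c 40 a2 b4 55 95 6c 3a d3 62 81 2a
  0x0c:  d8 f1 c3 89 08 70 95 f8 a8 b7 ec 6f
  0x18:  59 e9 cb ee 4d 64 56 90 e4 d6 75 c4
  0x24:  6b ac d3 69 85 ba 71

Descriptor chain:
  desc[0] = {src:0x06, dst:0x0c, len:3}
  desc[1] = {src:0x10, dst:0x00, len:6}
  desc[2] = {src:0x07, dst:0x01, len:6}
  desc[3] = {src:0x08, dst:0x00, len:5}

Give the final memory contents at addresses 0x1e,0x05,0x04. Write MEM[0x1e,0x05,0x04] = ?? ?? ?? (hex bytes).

[0] 0x06->0x0c len=3 : 6c 3a d3
[1] 0x10->0x00 len=6 : 08 70 95 f8 a8 b7
[2] 0x07->0x01 len=6 : 3a d3 62 81 2a 6c
[3] 0x08->0x00 len=5 : d3 62 81 2a 6c
query mem[0x1e]=0x56, mem[0x05]=0x2a, mem[0x04]=0x6c

MEM[0x1e,0x05,0x04] = 56 2a 6c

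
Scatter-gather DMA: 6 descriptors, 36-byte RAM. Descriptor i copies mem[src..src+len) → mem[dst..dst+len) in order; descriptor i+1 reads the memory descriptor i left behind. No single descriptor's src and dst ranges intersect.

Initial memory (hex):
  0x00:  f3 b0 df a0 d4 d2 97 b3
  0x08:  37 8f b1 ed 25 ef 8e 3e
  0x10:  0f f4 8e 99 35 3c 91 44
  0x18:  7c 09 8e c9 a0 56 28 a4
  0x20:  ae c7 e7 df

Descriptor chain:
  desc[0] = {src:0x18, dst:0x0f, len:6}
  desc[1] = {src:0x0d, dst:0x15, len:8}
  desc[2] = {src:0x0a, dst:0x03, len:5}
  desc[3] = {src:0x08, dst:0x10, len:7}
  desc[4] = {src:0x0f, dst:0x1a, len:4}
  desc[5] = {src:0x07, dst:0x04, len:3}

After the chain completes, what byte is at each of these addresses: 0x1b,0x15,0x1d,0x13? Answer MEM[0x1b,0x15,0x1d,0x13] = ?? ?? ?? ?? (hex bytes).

MEM[0x1b,0x15,0x1d,0x13] = 37 ef b1 ed

#0 dst[0x0f+6] := {0x7c,0x09,0x8e,0xc9,0xa0,0x56}
#1 dst[0x15+8] := {0xef,0x8e,0x7c,0x09,0x8e,0xc9,0xa0,0x56}
#2 dst[0x03+5] := {0xb1,0xed,0x25,0xef,0x8e}
#3 dst[0x10+7] := {0x37,0x8f,0xb1,0xed,0x25,0xef,0x8e}
#4 dst[0x1a+4] := {0x7c,0x37,0x8f,0xb1}
#5 dst[0x04+3] := {0x8e,0x37,0x8f}
query mem[0x1b]=0x37, mem[0x15]=0xef, mem[0x1d]=0xb1, mem[0x13]=0xed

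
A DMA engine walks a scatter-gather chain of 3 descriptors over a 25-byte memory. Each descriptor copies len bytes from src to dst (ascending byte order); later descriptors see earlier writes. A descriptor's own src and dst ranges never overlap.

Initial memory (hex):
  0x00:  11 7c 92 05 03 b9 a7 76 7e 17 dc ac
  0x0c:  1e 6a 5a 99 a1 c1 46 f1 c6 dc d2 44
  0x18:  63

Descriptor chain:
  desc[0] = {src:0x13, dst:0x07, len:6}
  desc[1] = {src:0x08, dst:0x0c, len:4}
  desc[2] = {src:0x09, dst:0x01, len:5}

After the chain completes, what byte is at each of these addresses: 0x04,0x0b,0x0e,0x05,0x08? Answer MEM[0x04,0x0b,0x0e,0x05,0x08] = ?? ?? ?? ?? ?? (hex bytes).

MEM[0x04,0x0b,0x0e,0x05,0x08] = c6 44 d2 dc c6

#0 dst[0x07+6] := {0xf1,0xc6,0xdc,0xd2,0x44,0x63}
#1 dst[0x0c+4] := {0xc6,0xdc,0xd2,0x44}
#2 dst[0x01+5] := {0xdc,0xd2,0x44,0xc6,0xdc}
query mem[0x04]=0xc6, mem[0x0b]=0x44, mem[0x0e]=0xd2, mem[0x05]=0xdc, mem[0x08]=0xc6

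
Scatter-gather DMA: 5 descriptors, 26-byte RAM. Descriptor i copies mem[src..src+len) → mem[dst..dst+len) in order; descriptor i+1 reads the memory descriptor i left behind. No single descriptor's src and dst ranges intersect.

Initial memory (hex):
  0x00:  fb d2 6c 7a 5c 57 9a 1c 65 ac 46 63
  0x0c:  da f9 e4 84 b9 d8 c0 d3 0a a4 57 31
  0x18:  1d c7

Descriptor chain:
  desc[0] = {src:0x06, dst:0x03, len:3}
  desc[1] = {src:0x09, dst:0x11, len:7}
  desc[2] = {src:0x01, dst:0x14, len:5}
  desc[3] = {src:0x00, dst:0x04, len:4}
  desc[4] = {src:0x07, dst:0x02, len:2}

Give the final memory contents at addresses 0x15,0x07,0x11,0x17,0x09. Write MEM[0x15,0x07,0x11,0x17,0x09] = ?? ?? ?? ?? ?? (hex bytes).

MEM[0x15,0x07,0x11,0x17,0x09] = 6c 9a ac 1c ac

  after D0: wrote 3B at 0x03 = 9a1c65
  after D1: wrote 7B at 0x11 = ac4663daf9e484
  after D2: wrote 5B at 0x14 = d26c9a1c65
  after D3: wrote 4B at 0x04 = fbd26c9a
  after D4: wrote 2B at 0x02 = 9a65
query mem[0x15]=0x6c, mem[0x07]=0x9a, mem[0x11]=0xac, mem[0x17]=0x1c, mem[0x09]=0xac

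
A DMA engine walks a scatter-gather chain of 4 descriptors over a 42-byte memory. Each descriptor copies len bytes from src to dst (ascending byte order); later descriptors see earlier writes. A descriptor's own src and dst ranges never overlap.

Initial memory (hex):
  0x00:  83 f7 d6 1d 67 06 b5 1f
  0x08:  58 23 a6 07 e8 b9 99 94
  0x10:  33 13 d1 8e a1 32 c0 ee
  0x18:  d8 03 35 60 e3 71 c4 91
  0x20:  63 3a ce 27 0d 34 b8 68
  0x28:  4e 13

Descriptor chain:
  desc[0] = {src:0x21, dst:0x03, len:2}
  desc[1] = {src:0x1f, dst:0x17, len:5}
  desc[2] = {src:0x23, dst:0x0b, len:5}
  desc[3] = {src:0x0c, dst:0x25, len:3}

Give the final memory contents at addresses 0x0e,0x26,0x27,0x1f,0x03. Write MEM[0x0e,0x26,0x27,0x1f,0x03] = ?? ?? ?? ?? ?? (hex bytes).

MEM[0x0e,0x26,0x27,0x1f,0x03] = b8 34 b8 91 3a

D0: mem[0x03..0x04] <- [3a ce]
D1: mem[0x17..0x1b] <- [91 63 3a ce 27]
D2: mem[0x0b..0x0f] <- [27 0d 34 b8 68]
D3: mem[0x25..0x27] <- [0d 34 b8]
query mem[0x0e]=0xb8, mem[0x26]=0x34, mem[0x27]=0xb8, mem[0x1f]=0x91, mem[0x03]=0x3a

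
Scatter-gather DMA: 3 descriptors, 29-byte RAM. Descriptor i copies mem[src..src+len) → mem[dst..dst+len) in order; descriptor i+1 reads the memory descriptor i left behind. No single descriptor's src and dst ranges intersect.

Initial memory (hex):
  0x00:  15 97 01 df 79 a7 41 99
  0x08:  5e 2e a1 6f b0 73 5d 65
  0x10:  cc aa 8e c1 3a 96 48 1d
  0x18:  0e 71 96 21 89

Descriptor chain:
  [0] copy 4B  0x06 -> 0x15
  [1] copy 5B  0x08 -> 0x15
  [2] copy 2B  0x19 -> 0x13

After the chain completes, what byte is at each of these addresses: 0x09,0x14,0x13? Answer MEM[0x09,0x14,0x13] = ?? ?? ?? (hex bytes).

#0 dst[0x15+4] := {0x41,0x99,0x5e,0x2e}
#1 dst[0x15+5] := {0x5e,0x2e,0xa1,0x6f,0xb0}
#2 dst[0x13+2] := {0xb0,0x96}
query mem[0x09]=0x2e, mem[0x14]=0x96, mem[0x13]=0xb0

MEM[0x09,0x14,0x13] = 2e 96 b0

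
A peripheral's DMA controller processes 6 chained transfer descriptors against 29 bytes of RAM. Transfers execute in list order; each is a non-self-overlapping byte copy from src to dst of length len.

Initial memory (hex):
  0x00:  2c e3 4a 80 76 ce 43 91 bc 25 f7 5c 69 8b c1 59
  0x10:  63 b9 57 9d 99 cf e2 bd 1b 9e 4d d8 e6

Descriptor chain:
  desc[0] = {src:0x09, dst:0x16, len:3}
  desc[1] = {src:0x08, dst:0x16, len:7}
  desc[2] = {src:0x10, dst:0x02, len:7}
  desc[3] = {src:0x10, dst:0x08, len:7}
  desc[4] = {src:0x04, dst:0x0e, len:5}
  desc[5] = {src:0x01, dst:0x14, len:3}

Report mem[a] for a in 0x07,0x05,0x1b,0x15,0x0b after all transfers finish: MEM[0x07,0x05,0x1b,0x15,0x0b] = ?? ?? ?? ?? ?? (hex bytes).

[0] 0x09->0x16 len=3 : 25 f7 5c
[1] 0x08->0x16 len=7 : bc 25 f7 5c 69 8b c1
[2] 0x10->0x02 len=7 : 63 b9 57 9d 99 cf bc
[3] 0x10->0x08 len=7 : 63 b9 57 9d 99 cf bc
[4] 0x04->0x0e len=5 : 57 9d 99 cf 63
[5] 0x01->0x14 len=3 : e3 63 b9
query mem[0x07]=0xcf, mem[0x05]=0x9d, mem[0x1b]=0x8b, mem[0x15]=0x63, mem[0x0b]=0x9d

MEM[0x07,0x05,0x1b,0x15,0x0b] = cf 9d 8b 63 9d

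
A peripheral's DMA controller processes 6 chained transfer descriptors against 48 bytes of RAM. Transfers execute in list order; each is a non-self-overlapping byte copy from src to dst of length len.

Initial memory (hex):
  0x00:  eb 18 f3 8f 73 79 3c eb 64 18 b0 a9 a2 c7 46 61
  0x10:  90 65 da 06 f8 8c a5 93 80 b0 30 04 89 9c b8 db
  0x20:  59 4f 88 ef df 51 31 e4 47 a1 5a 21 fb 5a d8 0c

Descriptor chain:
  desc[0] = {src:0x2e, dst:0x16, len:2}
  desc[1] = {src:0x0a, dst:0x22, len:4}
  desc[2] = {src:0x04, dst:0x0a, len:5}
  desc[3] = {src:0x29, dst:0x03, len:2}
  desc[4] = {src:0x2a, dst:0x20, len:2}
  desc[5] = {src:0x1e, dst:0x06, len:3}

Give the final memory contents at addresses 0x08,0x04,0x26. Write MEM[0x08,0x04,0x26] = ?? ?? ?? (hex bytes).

MEM[0x08,0x04,0x26] = 5a 5a 31

  after D0: wrote 2B at 0x16 = d80c
  after D1: wrote 4B at 0x22 = b0a9a2c7
  after D2: wrote 5B at 0x0a = 73793ceb64
  after D3: wrote 2B at 0x03 = a15a
  after D4: wrote 2B at 0x20 = 5a21
  after D5: wrote 3B at 0x06 = b8db5a
query mem[0x08]=0x5a, mem[0x04]=0x5a, mem[0x26]=0x31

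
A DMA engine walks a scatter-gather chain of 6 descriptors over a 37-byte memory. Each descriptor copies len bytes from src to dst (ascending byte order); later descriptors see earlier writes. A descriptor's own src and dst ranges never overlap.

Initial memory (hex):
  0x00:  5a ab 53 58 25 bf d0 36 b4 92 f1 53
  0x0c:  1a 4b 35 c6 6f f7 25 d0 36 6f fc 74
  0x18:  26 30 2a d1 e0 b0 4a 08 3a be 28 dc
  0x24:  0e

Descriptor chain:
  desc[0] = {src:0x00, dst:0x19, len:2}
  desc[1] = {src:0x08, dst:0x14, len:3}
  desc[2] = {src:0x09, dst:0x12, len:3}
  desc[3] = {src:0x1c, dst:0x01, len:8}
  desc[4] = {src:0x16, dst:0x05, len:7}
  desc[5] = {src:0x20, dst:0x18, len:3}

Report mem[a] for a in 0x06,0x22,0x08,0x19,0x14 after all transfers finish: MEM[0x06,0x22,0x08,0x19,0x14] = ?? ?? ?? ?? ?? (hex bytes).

  after D0: wrote 2B at 0x19 = 5aab
  after D1: wrote 3B at 0x14 = b492f1
  after D2: wrote 3B at 0x12 = 92f153
  after D3: wrote 8B at 0x01 = e0b04a083abe28dc
  after D4: wrote 7B at 0x05 = f174265aabd1e0
  after D5: wrote 3B at 0x18 = 3abe28
query mem[0x06]=0x74, mem[0x22]=0x28, mem[0x08]=0x5a, mem[0x19]=0xbe, mem[0x14]=0x53

MEM[0x06,0x22,0x08,0x19,0x14] = 74 28 5a be 53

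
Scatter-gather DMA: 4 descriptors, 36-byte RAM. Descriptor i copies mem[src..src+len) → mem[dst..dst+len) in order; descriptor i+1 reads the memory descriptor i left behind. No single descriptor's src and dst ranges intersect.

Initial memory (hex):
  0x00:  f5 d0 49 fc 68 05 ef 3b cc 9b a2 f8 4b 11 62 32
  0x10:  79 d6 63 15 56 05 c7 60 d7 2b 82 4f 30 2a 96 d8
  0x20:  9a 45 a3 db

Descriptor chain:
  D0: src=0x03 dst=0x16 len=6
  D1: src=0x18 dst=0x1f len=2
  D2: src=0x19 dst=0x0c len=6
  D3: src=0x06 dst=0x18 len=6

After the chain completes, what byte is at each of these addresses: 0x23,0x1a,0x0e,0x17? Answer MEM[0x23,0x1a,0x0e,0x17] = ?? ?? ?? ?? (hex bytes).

[0] 0x03->0x16 len=6 : fc 68 05 ef 3b cc
[1] 0x18->0x1f len=2 : 05 ef
[2] 0x19->0x0c len=6 : ef 3b cc 30 2a 96
[3] 0x06->0x18 len=6 : ef 3b cc 9b a2 f8
query mem[0x23]=0xdb, mem[0x1a]=0xcc, mem[0x0e]=0xcc, mem[0x17]=0x68

MEM[0x23,0x1a,0x0e,0x17] = db cc cc 68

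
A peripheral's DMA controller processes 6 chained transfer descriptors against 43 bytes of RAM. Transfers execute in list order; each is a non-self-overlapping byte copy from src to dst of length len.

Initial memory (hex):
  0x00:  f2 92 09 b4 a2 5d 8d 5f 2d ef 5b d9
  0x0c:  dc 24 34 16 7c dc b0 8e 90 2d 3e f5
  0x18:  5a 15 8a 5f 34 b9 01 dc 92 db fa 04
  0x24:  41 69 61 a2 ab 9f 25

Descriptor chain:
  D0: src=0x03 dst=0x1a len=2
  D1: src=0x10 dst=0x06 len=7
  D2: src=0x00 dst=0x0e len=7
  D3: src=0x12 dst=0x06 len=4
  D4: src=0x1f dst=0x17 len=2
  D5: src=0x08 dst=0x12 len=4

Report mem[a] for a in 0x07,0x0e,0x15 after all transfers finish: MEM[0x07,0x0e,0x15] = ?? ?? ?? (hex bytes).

MEM[0x07,0x0e,0x15] = 5d f2 2d

#0 dst[0x1a+2] := {0xb4,0xa2}
#1 dst[0x06+7] := {0x7c,0xdc,0xb0,0x8e,0x90,0x2d,0x3e}
#2 dst[0x0e+7] := {0xf2,0x92,0x09,0xb4,0xa2,0x5d,0x7c}
#3 dst[0x06+4] := {0xa2,0x5d,0x7c,0x2d}
#4 dst[0x17+2] := {0xdc,0x92}
#5 dst[0x12+4] := {0x7c,0x2d,0x90,0x2d}
query mem[0x07]=0x5d, mem[0x0e]=0xf2, mem[0x15]=0x2d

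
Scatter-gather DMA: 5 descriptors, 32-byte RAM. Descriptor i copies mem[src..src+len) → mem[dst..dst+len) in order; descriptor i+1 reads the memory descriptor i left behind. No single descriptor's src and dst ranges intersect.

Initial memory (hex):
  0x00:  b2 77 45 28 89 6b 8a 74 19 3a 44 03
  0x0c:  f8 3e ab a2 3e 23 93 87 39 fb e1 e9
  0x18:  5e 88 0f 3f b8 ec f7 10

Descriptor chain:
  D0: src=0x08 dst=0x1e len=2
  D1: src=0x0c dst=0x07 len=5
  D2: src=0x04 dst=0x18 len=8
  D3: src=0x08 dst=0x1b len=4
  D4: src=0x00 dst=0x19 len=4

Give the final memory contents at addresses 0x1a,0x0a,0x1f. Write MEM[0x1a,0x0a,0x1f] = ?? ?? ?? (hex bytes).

MEM[0x1a,0x0a,0x1f] = 77 a2 3e

[0] 0x08->0x1e len=2 : 19 3a
[1] 0x0c->0x07 len=5 : f8 3e ab a2 3e
[2] 0x04->0x18 len=8 : 89 6b 8a f8 3e ab a2 3e
[3] 0x08->0x1b len=4 : 3e ab a2 3e
[4] 0x00->0x19 len=4 : b2 77 45 28
query mem[0x1a]=0x77, mem[0x0a]=0xa2, mem[0x1f]=0x3e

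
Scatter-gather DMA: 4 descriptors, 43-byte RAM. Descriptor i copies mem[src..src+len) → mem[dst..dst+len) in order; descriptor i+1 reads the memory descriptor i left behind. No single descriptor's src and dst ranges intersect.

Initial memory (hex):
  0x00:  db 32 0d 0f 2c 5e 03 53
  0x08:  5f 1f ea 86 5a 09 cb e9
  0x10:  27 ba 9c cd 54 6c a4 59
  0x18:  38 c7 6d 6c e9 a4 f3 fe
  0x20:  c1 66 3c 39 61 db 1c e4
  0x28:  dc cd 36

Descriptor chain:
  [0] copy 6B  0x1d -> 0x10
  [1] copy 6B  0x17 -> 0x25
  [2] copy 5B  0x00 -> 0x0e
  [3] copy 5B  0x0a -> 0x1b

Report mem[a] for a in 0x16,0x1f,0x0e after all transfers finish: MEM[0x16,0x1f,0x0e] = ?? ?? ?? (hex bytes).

[0] 0x1d->0x10 len=6 : a4 f3 fe c1 66 3c
[1] 0x17->0x25 len=6 : 59 38 c7 6d 6c e9
[2] 0x00->0x0e len=5 : db 32 0d 0f 2c
[3] 0x0a->0x1b len=5 : ea 86 5a 09 db
query mem[0x16]=0xa4, mem[0x1f]=0xdb, mem[0x0e]=0xdb

MEM[0x16,0x1f,0x0e] = a4 db db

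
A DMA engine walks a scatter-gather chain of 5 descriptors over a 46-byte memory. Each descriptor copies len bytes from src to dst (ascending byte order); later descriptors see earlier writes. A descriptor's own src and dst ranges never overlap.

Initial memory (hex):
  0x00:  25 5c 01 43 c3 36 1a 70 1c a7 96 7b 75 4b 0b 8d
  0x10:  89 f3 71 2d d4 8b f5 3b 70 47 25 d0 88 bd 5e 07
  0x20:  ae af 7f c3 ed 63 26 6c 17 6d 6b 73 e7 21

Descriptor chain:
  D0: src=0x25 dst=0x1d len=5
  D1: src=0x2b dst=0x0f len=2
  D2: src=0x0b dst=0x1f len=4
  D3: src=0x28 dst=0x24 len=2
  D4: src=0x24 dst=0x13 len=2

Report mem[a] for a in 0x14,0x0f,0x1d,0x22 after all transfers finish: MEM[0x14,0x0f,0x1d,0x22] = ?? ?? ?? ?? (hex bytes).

MEM[0x14,0x0f,0x1d,0x22] = 6d 73 63 0b

#0 dst[0x1d+5] := {0x63,0x26,0x6c,0x17,0x6d}
#1 dst[0x0f+2] := {0x73,0xe7}
#2 dst[0x1f+4] := {0x7b,0x75,0x4b,0x0b}
#3 dst[0x24+2] := {0x17,0x6d}
#4 dst[0x13+2] := {0x17,0x6d}
query mem[0x14]=0x6d, mem[0x0f]=0x73, mem[0x1d]=0x63, mem[0x22]=0x0b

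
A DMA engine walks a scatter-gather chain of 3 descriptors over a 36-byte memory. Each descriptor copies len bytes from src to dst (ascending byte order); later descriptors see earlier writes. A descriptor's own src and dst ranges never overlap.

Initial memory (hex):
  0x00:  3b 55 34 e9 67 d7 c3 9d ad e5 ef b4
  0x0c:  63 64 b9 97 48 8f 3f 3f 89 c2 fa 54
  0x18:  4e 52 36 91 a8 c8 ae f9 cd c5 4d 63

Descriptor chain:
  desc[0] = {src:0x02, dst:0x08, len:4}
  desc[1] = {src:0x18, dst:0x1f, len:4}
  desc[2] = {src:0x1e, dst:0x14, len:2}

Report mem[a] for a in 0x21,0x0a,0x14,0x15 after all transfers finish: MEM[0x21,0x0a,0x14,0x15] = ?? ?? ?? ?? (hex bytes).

D0: mem[0x08..0x0b] <- [34 e9 67 d7]
D1: mem[0x1f..0x22] <- [4e 52 36 91]
D2: mem[0x14..0x15] <- [ae 4e]
query mem[0x21]=0x36, mem[0x0a]=0x67, mem[0x14]=0xae, mem[0x15]=0x4e

MEM[0x21,0x0a,0x14,0x15] = 36 67 ae 4e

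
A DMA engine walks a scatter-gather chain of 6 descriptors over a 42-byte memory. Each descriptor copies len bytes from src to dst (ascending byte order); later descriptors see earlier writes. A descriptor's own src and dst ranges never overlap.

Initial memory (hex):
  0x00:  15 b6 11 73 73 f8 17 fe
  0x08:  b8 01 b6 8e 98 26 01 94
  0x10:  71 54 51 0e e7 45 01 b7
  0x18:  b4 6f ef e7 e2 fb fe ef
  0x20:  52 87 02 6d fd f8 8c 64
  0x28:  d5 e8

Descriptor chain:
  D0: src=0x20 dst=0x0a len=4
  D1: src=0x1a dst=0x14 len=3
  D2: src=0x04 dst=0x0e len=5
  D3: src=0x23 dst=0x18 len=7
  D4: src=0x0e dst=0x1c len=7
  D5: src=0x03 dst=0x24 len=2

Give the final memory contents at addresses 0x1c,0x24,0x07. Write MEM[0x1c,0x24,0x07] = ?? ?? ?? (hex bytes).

[0] 0x20->0x0a len=4 : 52 87 02 6d
[1] 0x1a->0x14 len=3 : ef e7 e2
[2] 0x04->0x0e len=5 : 73 f8 17 fe b8
[3] 0x23->0x18 len=7 : 6d fd f8 8c 64 d5 e8
[4] 0x0e->0x1c len=7 : 73 f8 17 fe b8 0e ef
[5] 0x03->0x24 len=2 : 73 73
query mem[0x1c]=0x73, mem[0x24]=0x73, mem[0x07]=0xfe

MEM[0x1c,0x24,0x07] = 73 73 fe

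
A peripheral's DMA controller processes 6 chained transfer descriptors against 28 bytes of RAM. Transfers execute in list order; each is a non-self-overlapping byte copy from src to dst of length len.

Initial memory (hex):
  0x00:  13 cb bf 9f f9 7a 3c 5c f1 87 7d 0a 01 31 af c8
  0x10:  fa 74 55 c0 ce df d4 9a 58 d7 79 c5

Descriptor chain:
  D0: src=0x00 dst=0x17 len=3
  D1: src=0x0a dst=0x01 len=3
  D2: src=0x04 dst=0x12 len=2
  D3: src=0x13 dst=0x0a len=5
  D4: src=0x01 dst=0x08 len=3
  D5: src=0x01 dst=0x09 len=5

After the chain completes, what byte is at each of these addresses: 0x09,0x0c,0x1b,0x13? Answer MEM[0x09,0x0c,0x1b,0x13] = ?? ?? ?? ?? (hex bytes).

MEM[0x09,0x0c,0x1b,0x13] = 7d f9 c5 7a

D0: mem[0x17..0x19] <- [13 cb bf]
D1: mem[0x01..0x03] <- [7d 0a 01]
D2: mem[0x12..0x13] <- [f9 7a]
D3: mem[0x0a..0x0e] <- [7a ce df d4 13]
D4: mem[0x08..0x0a] <- [7d 0a 01]
D5: mem[0x09..0x0d] <- [7d 0a 01 f9 7a]
query mem[0x09]=0x7d, mem[0x0c]=0xf9, mem[0x1b]=0xc5, mem[0x13]=0x7a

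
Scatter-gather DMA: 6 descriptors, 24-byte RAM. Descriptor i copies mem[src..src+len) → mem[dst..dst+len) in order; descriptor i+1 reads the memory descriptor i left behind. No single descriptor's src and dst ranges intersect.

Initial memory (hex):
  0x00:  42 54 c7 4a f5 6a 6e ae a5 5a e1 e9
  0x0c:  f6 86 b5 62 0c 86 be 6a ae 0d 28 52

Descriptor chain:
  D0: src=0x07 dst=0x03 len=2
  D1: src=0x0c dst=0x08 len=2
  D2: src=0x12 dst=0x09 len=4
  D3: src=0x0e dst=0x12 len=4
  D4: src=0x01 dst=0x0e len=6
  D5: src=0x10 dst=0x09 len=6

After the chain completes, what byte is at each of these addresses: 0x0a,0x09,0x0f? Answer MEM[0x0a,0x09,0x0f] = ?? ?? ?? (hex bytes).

  after D0: wrote 2B at 0x03 = aea5
  after D1: wrote 2B at 0x08 = f686
  after D2: wrote 4B at 0x09 = be6aae0d
  after D3: wrote 4B at 0x12 = b5620c86
  after D4: wrote 6B at 0x0e = 54c7aea56a6e
  after D5: wrote 6B at 0x09 = aea56a6e0c86
query mem[0x0a]=0xa5, mem[0x09]=0xae, mem[0x0f]=0xc7

MEM[0x0a,0x09,0x0f] = a5 ae c7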